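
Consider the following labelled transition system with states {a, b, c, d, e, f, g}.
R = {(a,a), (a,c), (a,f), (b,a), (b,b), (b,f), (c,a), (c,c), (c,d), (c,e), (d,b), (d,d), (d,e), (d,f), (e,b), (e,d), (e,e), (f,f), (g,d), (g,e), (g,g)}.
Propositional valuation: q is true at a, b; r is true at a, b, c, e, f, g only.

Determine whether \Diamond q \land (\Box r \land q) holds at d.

No

At d: \Diamond q is true, \Box r \land q is false, so \Diamond q \land (\Box r \land q) is false.
  At d: \Diamond q requires q at some successor in {b, d, e, f}.
    q holds at b, so \Diamond q is true at d.
  At d: \Box r is false, q is false, so \Box r \land q is false.
    At d: \Box r requires r at every successor {b, d, e, f}.
      r fails at d, so \Box r is false at d.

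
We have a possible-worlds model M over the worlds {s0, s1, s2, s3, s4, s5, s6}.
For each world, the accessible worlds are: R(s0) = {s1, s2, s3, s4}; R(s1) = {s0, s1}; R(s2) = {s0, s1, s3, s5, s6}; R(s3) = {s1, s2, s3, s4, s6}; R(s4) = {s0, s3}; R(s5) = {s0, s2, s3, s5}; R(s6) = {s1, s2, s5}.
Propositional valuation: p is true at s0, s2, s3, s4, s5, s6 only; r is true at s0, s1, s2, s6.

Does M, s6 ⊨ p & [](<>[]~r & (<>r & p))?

At s6: p is true, [](<>[]~r & (<>r & p)) is false, so p & [](<>[]~r & (<>r & p)) is false.
  At s6: [](<>[]~r & (<>r & p)) requires <>[]~r & (<>r & p) at every successor {s1, s2, s5}.
    <>[]~r & (<>r & p) fails at s1, so [](<>[]~r & (<>r & p)) is false at s6.
      At s1: <>[]~r is false, <>r & p is false, so <>[]~r & (<>r & p) is false.

No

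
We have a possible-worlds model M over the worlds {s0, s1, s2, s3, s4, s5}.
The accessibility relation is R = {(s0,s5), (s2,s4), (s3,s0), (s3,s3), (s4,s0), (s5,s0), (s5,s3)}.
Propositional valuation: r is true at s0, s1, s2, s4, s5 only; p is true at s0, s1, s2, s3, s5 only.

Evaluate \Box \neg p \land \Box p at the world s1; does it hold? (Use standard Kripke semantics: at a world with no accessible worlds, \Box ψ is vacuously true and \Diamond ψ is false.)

Yes

At s1: \Box \neg p is true, \Box p is true, so \Box \neg p \land \Box p is true.
  At s1: no accessible worlds, so \Box \neg p holds vacuously.
  At s1: no accessible worlds, so \Box p holds vacuously.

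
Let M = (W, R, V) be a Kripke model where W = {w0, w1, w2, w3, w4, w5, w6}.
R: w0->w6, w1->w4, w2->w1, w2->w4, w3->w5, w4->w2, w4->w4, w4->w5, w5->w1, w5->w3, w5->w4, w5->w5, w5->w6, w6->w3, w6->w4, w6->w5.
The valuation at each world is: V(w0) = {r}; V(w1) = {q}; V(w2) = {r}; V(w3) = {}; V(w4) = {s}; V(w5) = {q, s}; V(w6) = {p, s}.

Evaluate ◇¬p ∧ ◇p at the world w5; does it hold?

At w5: ◇¬p is true, ◇p is true, so ◇¬p ∧ ◇p is true.
  At w5: ◇¬p requires ¬p at some successor in {w1, w3, w4, w5, w6}.
    ¬p holds at w1, so ◇¬p is true at w5.
  At w5: ◇p requires p at some successor in {w1, w3, w4, w5, w6}.
    p holds at w6, so ◇p is true at w5.

Yes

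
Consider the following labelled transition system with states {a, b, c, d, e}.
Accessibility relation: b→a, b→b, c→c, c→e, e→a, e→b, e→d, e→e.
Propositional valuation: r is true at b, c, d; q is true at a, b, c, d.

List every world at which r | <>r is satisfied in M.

Let φ = r | <>r. Evaluate φ at each world:
  a (successors ∅): φ is false.
  b (successors {a, b}): φ is true.
  c (successors {c, e}): φ is true.
  d (successors ∅): φ is true.
  e (successors {a, b, d, e}): φ is true.
For instance, at b:
  At b: r is true, <>r is true, so r | <>r is true.
    At b: <>r requires r at some successor in {a, b}.
      r holds at b, so <>r is true at b.
Satisfying worlds: {b, c, d, e}

b, c, d, e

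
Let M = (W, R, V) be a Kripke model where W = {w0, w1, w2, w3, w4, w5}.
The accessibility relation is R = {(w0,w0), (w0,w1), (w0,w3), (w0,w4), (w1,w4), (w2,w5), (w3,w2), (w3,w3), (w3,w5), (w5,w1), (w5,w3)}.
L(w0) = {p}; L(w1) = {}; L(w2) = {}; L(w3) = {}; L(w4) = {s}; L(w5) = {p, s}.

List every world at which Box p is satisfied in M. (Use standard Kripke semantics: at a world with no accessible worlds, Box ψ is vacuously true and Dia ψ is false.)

w2, w4

Recall that Box ψ holds at a world iff ψ holds at every accessible world, and Dia ψ holds iff ψ holds at some accessible world.
Let φ = Box p. Evaluate φ at each world:
  w0 (successors {w0, w1, w3, w4}): φ is false.
  w1 (successors {w4}): φ is false.
  w2 (successors {w5}): φ is true.
  w3 (successors {w2, w3, w5}): φ is false.
  w4 (successors ∅): φ is true.
  w5 (successors {w1, w3}): φ is false.
For instance, at w3:
  At w3: Box p requires p at every successor {w2, w3, w5}.
    p fails at w2, so Box p is false at w3.
Satisfying worlds: {w2, w4}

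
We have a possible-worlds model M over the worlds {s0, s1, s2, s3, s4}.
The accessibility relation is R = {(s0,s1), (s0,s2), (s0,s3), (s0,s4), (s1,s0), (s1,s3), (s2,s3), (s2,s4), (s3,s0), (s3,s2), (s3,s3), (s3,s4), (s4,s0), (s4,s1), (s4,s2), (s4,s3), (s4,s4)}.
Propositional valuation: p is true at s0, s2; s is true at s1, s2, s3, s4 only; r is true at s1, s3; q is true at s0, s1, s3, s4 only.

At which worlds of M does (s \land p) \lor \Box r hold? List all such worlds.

Let φ = (s \land p) \lor \Box r. Evaluate φ at each world:
  s0 (successors {s1, s2, s3, s4}): φ is false.
  s1 (successors {s0, s3}): φ is false.
  s2 (successors {s3, s4}): φ is true.
  s3 (successors {s0, s2, s3, s4}): φ is false.
  s4 (successors {s0, s1, s2, s3, s4}): φ is false.
For instance, at s2:
  At s2: s \land p is true, \Box r is false, so (s \land p) \lor \Box r is true.
    At s2: \Box r requires r at every successor {s3, s4}.
      r fails at s4, so \Box r is false at s2.
Satisfying worlds: {s2}

s2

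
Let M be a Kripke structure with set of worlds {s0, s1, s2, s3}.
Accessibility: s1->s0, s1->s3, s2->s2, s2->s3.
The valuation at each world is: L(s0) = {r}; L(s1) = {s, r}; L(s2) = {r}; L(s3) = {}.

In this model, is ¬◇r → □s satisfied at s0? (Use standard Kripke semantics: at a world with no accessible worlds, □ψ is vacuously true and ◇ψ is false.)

Yes

At s0: ¬◇r is true, □s is true, so ¬◇r → □s is true.
  At s0: ◇r is false, so ¬◇r is true.
    At s0: no accessible worlds, so ◇r is false.
  At s0: no accessible worlds, so □s holds vacuously.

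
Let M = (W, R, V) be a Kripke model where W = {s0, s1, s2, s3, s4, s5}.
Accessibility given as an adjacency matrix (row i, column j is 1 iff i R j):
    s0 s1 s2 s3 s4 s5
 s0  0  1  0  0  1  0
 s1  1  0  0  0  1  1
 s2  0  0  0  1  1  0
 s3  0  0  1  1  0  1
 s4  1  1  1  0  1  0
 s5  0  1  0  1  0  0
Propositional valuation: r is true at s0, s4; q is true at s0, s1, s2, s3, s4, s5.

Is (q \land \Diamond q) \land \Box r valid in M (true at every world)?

No

Recall that \Box ψ holds at a world iff ψ holds at every accessible world, and \Diamond ψ holds iff ψ holds at some accessible world.
Let φ = (q \land \Diamond q) \land \Box r. Evaluate φ at each world:
  s0 (successors {s1, s4}): φ is false.
  s1 (successors {s0, s4, s5}): φ is false.
  s2 (successors {s3, s4}): φ is false.
  s3 (successors {s2, s3, s5}): φ is false.
  s4 (successors {s0, s1, s2, s4}): φ is false.
  s5 (successors {s1, s3}): φ is false.
Detail at s0 (counterexample):
  At s0: q \land \Diamond q is true, \Box r is false, so (q \land \Diamond q) \land \Box r is false.
    At s0: q is true, \Diamond q is true, so q \land \Diamond q is true.
      At s0: \Diamond q requires q at some successor in {s1, s4}.
        q holds at s1, so \Diamond q is true at s0.
    At s0: \Box r requires r at every successor {s1, s4}.
      r fails at s1, so \Box r is false at s0.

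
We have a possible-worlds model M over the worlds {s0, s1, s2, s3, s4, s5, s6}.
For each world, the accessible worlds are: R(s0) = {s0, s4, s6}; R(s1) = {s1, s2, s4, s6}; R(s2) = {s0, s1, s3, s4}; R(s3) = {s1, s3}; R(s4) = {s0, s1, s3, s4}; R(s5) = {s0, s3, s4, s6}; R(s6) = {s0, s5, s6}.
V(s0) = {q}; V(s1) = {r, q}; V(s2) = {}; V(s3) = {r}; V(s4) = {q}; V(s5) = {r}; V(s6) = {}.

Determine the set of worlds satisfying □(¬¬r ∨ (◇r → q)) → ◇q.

s0, s1, s2, s3, s4, s5, s6

Let φ = □(¬¬r ∨ (◇r → q)) → ◇q. Evaluate φ at each world:
  s0 (successors {s0, s4, s6}): φ is true.
  s1 (successors {s1, s2, s4, s6}): φ is true.
  s2 (successors {s0, s1, s3, s4}): φ is true.
  s3 (successors {s1, s3}): φ is true.
  s4 (successors {s0, s1, s3, s4}): φ is true.
  s5 (successors {s0, s3, s4, s6}): φ is true.
  s6 (successors {s0, s5, s6}): φ is true.
For instance, at s3:
  At s3: □(¬¬r ∨ (◇r → q)) is true, ◇q is true, so □(¬¬r ∨ (◇r → q)) → ◇q is true.
    At s3: □(¬¬r ∨ (◇r → q)) requires ¬¬r ∨ (◇r → q) at every successor {s1, s3}.
      At s1: ¬¬r ∨ (◇r → q) is true.
      At s3: ¬¬r ∨ (◇r → q) is true.
    So □(¬¬r ∨ (◇r → q)) is true at s3.
    At s3: ◇q requires q at some successor in {s1, s3}.
      q holds at s1, so ◇q is true at s3.
Satisfying worlds: {s0, s1, s2, s3, s4, s5, s6}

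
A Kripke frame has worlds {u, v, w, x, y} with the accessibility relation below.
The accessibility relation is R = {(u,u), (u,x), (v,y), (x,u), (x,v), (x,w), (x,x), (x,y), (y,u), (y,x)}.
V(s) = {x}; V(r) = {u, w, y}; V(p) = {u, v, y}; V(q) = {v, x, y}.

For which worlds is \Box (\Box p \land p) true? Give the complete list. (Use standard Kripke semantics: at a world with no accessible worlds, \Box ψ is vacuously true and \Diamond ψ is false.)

Let φ = \Box (\Box p \land p). Evaluate φ at each world:
  u (successors {u, x}): φ is false.
  v (successors {y}): φ is false.
  w (successors ∅): φ is true.
  x (successors {u, v, w, x, y}): φ is false.
  y (successors {u, x}): φ is false.
For instance, at x:
  At x: \Box (\Box p \land p) requires \Box p \land p at every successor {u, v, w, x, y}.
    \Box p \land p fails at u, so \Box (\Box p \land p) is false at x.
      At u: \Box p is false, p is true, so \Box p \land p is false.
Satisfying worlds: {w}

w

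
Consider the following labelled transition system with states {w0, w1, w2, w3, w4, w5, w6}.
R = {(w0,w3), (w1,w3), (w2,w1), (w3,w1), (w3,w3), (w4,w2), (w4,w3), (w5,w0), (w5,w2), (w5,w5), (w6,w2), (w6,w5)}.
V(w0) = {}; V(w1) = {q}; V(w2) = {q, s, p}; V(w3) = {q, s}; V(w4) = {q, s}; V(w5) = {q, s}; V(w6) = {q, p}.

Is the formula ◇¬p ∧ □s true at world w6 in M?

Yes

Recall that □ψ holds at a world iff ψ holds at every accessible world, and ◇ψ holds iff ψ holds at some accessible world.
At w6: ◇¬p is true, □s is true, so ◇¬p ∧ □s is true.
  At w6: ◇¬p requires ¬p at some successor in {w2, w5}.
    ¬p holds at w5, so ◇¬p is true at w6.
  At w6: □s requires s at every successor {w2, w5}.
    At w2: s is true.
    At w5: s is true.
  So □s is true at w6.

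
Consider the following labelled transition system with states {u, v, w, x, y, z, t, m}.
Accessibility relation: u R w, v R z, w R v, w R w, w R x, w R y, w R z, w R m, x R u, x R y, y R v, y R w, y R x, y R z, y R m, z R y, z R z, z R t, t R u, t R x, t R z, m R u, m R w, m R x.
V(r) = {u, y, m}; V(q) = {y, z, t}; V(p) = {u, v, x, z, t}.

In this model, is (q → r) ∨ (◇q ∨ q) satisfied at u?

At u: q → r is true, ◇q ∨ q is false, so (q → r) ∨ (◇q ∨ q) is true.
  At u: ◇q is false, q is false, so ◇q ∨ q is false.
    At u: ◇q requires q at some successor in {w}.
      At w: q is false.
    So ◇q is false at u.

Yes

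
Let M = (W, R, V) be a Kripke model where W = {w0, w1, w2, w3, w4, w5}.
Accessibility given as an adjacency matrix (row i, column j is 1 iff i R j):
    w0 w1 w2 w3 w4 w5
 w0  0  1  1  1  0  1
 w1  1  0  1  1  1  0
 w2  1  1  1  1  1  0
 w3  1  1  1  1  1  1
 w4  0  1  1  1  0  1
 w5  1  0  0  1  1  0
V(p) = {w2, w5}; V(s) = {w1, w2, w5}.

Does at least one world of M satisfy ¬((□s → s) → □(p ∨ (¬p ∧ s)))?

Let φ = ¬((□s → s) → □(p ∨ (¬p ∧ s))). Evaluate φ at each world:
  w0 (successors {w1, w2, w3, w5}): φ is true.
  w1 (successors {w0, w2, w3, w4}): φ is true.
  w2 (successors {w0, w1, w2, w3, w4}): φ is true.
  w3 (successors {w0, w1, w2, w3, w4, w5}): φ is true.
  w4 (successors {w1, w2, w3, w5}): φ is true.
  w5 (successors {w0, w3, w4}): φ is true.
Detail at w0 (witness):
  At w0: (□s → s) → □(p ∨ (¬p ∧ s)) is false, so ¬((□s → s) → □(p ∨ (¬p ∧ s))) is true.
    At w0: □s → s is true, □(p ∨ (¬p ∧ s)) is false, so (□s → s) → □(p ∨ (¬p ∧ s)) is false.
      At w0: □s is false, s is false, so □s → s is true.
      At w0: □(p ∨ (¬p ∧ s)) requires p ∨ (¬p ∧ s) at every successor {w1, w2, w3, w5}.
        p ∨ (¬p ∧ s) fails at w3, so □(p ∨ (¬p ∧ s)) is false at w0.

Yes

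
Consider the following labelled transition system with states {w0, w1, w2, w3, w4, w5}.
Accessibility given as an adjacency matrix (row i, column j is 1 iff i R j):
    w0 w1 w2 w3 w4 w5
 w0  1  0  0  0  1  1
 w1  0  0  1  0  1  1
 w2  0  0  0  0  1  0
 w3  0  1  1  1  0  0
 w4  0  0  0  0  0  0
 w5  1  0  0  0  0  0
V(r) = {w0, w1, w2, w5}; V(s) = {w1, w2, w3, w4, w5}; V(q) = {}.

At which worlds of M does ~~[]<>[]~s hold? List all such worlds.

Let φ = ~~[]<>[]~s. Evaluate φ at each world:
  w0 (successors {w0, w4, w5}): φ is false.
  w1 (successors {w2, w4, w5}): φ is false.
  w2 (successors {w4}): φ is false.
  w3 (successors {w1, w2, w3}): φ is false.
  w4 (successors ∅): φ is true.
  w5 (successors {w0}): φ is true.
For instance, at w1:
  At w1: ~[]<>[]~s is true, so ~~[]<>[]~s is false.
    At w1: []<>[]~s is false, so ~[]<>[]~s is true.
      At w1: []<>[]~s requires <>[]~s at every successor {w2, w4, w5}.
        <>[]~s fails at w4, so []<>[]~s is false at w1.
Satisfying worlds: {w4, w5}

w4, w5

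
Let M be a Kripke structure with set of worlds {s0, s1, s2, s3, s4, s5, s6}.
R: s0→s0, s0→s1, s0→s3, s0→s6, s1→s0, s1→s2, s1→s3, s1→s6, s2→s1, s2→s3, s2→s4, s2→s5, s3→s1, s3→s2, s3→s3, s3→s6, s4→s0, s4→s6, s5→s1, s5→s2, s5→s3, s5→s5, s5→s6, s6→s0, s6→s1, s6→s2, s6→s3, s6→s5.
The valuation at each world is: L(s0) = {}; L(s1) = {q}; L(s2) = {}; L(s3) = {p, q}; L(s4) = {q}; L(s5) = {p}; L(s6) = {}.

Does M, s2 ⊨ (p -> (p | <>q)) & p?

At s2: p -> (p | <>q) is true, p is false, so (p -> (p | <>q)) & p is false.
  At s2: p is false, p | <>q is true, so p -> (p | <>q) is true.
    At s2: p is false, <>q is true, so p | <>q is true.
      At s2: <>q requires q at some successor in {s1, s3, s4, s5}.
        q holds at s1, so <>q is true at s2.

No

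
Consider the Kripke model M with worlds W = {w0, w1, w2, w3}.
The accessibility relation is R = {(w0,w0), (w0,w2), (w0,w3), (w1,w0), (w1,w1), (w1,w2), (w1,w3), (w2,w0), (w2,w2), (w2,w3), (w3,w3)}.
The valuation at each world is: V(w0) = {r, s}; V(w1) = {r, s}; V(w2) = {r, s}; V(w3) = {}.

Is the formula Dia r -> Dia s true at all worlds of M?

Recall that Dia ψ holds at a world iff ψ holds at some accessible world.
Let φ = Dia r -> Dia s. Evaluate φ at each world:
  w0 (successors {w0, w2, w3}): φ is true.
  w1 (successors {w0, w1, w2, w3}): φ is true.
  w2 (successors {w0, w2, w3}): φ is true.
  w3 (successors {w3}): φ is true.
For instance, at w3:
  At w3: Dia r is false, Dia s is false, so Dia r -> Dia s is true.
    At w3: Dia r requires r at some successor in {w3}.
      At w3: r is false.
    So Dia r is false at w3.
    At w3: Dia s requires s at some successor in {w3}.
      At w3: s is false.
    So Dia s is false at w3.

Yes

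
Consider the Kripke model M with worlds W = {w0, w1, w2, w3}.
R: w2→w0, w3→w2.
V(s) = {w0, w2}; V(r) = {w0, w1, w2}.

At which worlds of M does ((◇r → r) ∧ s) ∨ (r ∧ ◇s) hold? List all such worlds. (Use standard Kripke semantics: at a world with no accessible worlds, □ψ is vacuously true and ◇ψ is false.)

Let φ = ((◇r → r) ∧ s) ∨ (r ∧ ◇s). Evaluate φ at each world:
  w0 (successors ∅): φ is true.
  w1 (successors ∅): φ is false.
  w2 (successors {w0}): φ is true.
  w3 (successors {w2}): φ is false.
For instance, at w3:
  At w3: (◇r → r) ∧ s is false, r ∧ ◇s is false, so ((◇r → r) ∧ s) ∨ (r ∧ ◇s) is false.
    At w3: ◇r → r is false, s is false, so (◇r → r) ∧ s is false.
      At w3: ◇r is true, r is false, so ◇r → r is false.
    At w3: r is false, ◇s is true, so r ∧ ◇s is false.
      At w3: ◇s requires s at some successor in {w2}.
        s holds at w2, so ◇s is true at w3.
Satisfying worlds: {w0, w2}

w0, w2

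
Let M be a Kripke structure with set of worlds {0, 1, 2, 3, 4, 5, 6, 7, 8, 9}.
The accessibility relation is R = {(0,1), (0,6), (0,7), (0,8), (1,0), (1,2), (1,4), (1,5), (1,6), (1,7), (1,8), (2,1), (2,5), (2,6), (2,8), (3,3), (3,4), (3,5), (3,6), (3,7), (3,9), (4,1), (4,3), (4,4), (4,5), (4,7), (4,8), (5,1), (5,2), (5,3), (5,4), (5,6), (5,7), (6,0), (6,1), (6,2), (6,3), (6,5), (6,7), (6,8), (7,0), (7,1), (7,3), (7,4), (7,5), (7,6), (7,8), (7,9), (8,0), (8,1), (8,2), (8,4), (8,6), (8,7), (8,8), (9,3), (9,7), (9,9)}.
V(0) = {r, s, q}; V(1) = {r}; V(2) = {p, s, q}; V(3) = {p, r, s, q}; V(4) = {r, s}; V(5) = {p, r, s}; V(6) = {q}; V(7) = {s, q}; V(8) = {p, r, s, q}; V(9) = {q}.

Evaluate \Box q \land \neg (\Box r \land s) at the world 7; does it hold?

Recall that \Box ψ holds at a world iff ψ holds at every accessible world, and \Diamond ψ holds iff ψ holds at some accessible world.
At 7: \Box q is false, \neg (\Box r \land s) is true, so \Box q \land \neg (\Box r \land s) is false.
  At 7: \Box q requires q at every successor {0, 1, 3, 4, 5, 6, 8, 9}.
    q fails at 1, so \Box q is false at 7.
  At 7: \Box r \land s is false, so \neg (\Box r \land s) is true.
    At 7: \Box r is false, s is true, so \Box r \land s is false.
      At 7: \Box r requires r at every successor {0, 1, 3, 4, 5, 6, 8, 9}.
        r fails at 6, so \Box r is false at 7.

No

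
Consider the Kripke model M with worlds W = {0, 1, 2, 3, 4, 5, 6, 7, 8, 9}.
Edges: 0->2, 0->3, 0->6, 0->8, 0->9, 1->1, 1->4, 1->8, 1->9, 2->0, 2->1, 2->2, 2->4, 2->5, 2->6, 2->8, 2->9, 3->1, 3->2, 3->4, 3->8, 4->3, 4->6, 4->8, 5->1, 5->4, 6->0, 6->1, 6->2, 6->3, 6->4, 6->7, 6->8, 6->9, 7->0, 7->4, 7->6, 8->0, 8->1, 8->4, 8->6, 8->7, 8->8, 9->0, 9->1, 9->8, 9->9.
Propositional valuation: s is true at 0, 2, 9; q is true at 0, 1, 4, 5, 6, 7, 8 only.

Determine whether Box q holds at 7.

At 7: Box q requires q at every successor {0, 4, 6}.
  At 0: q is true.
  At 4: q is true.
  At 6: q is true.
So Box q is true at 7.

Yes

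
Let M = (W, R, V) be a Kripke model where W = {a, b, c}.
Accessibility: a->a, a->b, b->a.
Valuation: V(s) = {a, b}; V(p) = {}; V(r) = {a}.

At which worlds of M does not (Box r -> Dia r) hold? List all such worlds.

c

Recall that Box ψ holds at a world iff ψ holds at every accessible world, and Dia ψ holds iff ψ holds at some accessible world.
Let φ = not (Box r -> Dia r). Evaluate φ at each world:
  a (successors {a, b}): φ is false.
  b (successors {a}): φ is false.
  c (successors ∅): φ is true.
For instance, at b:
  At b: Box r -> Dia r is true, so not (Box r -> Dia r) is false.
    At b: Box r is true, Dia r is true, so Box r -> Dia r is true.
      At b: Box r requires r at every successor {a}.
        At a: r is true.
      So Box r is true at b.
      At b: Dia r requires r at some successor in {a}.
        r holds at a, so Dia r is true at b.
Satisfying worlds: {c}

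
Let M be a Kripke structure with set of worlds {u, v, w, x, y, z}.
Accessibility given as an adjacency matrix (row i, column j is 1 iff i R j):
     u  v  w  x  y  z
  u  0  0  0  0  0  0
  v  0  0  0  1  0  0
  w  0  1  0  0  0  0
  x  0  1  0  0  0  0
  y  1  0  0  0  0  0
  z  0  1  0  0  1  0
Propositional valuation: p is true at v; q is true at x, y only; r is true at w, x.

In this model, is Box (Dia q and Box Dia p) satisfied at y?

Recall that Box ψ holds at a world iff ψ holds at every accessible world, and Dia ψ holds iff ψ holds at some accessible world.
At y: Box (Dia q and Box Dia p) requires Dia q and Box Dia p at every successor {u}.
  Dia q and Box Dia p fails at u, so Box (Dia q and Box Dia p) is false at y.
    At u: Dia q is false, Box Dia p is true, so Dia q and Box Dia p is false.
      At u: no accessible worlds, so Dia q is false.
      At u: no accessible worlds, so Box Dia p holds vacuously.

No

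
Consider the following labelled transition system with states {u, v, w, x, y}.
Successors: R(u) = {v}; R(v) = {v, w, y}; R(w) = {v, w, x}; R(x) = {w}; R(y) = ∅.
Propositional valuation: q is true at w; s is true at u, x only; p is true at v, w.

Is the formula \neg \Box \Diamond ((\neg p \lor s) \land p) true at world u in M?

Yes

At u: \Box \Diamond ((\neg p \lor s) \land p) is false, so \neg \Box \Diamond ((\neg p \lor s) \land p) is true.
  At u: \Box \Diamond ((\neg p \lor s) \land p) requires \Diamond ((\neg p \lor s) \land p) at every successor {v}.
    \Diamond ((\neg p \lor s) \land p) fails at v, so \Box \Diamond ((\neg p \lor s) \land p) is false at u.
      At v: \Diamond ((\neg p \lor s) \land p) requires (\neg p \lor s) \land p at some successor in {v, w, y}.
        At v: (\neg p \lor s) \land p is false.
        At w: (\neg p \lor s) \land p is false.
        At y: (\neg p \lor s) \land p is false.
      So \Diamond ((\neg p \lor s) \land p) is false at v.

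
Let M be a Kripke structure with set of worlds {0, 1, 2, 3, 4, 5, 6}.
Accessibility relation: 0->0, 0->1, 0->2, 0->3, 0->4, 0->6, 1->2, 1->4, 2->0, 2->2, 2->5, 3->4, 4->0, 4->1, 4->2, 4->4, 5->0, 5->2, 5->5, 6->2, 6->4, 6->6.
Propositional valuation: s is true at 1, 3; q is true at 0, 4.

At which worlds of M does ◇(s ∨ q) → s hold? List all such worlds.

Let φ = ◇(s ∨ q) → s. Evaluate φ at each world:
  0 (successors {0, 1, 2, 3, 4, 6}): φ is false.
  1 (successors {2, 4}): φ is true.
  2 (successors {0, 2, 5}): φ is false.
  3 (successors {4}): φ is true.
  4 (successors {0, 1, 2, 4}): φ is false.
  5 (successors {0, 2, 5}): φ is false.
  6 (successors {2, 4, 6}): φ is false.
For instance, at 0:
  At 0: ◇(s ∨ q) is true, s is false, so ◇(s ∨ q) → s is false.
    At 0: ◇(s ∨ q) requires s ∨ q at some successor in {0, 1, 2, 3, 4, 6}.
      s ∨ q holds at 0, so ◇(s ∨ q) is true at 0.
Satisfying worlds: {1, 3}

1, 3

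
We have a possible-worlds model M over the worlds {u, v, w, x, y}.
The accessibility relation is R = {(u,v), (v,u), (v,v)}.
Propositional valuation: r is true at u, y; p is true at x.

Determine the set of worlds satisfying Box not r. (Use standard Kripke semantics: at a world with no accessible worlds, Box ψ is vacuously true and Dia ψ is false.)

u, w, x, y

Let φ = Box not r. Evaluate φ at each world:
  u (successors {v}): φ is true.
  v (successors {u, v}): φ is false.
  w (successors ∅): φ is true.
  x (successors ∅): φ is true.
  y (successors ∅): φ is true.
For instance, at u:
  At u: Box not r requires not r at every successor {v}.
    At v: not r is true.
  So Box not r is true at u.
Satisfying worlds: {u, w, x, y}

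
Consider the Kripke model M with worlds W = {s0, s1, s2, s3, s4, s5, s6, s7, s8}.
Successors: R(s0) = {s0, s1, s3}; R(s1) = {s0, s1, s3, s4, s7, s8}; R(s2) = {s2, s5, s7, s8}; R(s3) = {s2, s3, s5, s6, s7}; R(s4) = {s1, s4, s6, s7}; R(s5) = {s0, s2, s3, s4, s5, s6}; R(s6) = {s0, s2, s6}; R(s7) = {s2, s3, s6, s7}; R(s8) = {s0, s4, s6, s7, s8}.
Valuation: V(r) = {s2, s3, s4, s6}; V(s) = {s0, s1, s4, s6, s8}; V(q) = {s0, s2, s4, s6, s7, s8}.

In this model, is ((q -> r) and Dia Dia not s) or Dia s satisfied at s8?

At s8: (q -> r) and Dia Dia not s is false, Dia s is true, so ((q -> r) and Dia Dia not s) or Dia s is true.
  At s8: q -> r is false, Dia Dia not s is true, so (q -> r) and Dia Dia not s is false.
    At s8: Dia Dia not s requires Dia not s at some successor in {s0, s4, s6, s7, s8}.
      Dia not s holds at s0, so Dia Dia not s is true at s8.
  At s8: Dia s requires s at some successor in {s0, s4, s6, s7, s8}.
    s holds at s0, so Dia s is true at s8.

Yes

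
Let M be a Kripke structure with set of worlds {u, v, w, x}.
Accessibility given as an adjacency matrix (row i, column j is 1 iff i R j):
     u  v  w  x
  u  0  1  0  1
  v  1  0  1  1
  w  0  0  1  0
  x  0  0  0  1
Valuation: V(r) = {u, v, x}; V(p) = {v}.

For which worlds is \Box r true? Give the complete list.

Recall that \Box ψ holds at a world iff ψ holds at every accessible world, and \Diamond ψ holds iff ψ holds at some accessible world.
Let φ = \Box r. Evaluate φ at each world:
  u (successors {v, x}): φ is true.
  v (successors {u, w, x}): φ is false.
  w (successors {w}): φ is false.
  x (successors {x}): φ is true.
For instance, at w:
  At w: \Box r requires r at every successor {w}.
    r fails at w, so \Box r is false at w.
Satisfying worlds: {u, x}

u, x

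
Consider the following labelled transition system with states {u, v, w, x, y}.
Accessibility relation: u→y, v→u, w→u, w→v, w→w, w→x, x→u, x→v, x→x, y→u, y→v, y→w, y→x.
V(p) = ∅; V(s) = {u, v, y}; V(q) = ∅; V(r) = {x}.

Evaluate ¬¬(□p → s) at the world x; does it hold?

At x: ¬(□p → s) is false, so ¬¬(□p → s) is true.
  At x: □p → s is true, so ¬(□p → s) is false.
    At x: □p is false, s is false, so □p → s is true.
      At x: □p requires p at every successor {u, v, x}.
        p fails at u, so □p is false at x.

Yes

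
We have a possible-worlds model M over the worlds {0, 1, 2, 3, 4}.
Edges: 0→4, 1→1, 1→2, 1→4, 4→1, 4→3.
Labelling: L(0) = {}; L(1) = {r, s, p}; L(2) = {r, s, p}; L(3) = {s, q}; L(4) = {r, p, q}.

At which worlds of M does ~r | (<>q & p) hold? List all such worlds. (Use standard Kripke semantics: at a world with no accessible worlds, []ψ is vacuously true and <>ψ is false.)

0, 1, 3, 4

Let φ = ~r | (<>q & p). Evaluate φ at each world:
  0 (successors {4}): φ is true.
  1 (successors {1, 2, 4}): φ is true.
  2 (successors ∅): φ is false.
  3 (successors ∅): φ is true.
  4 (successors {1, 3}): φ is true.
For instance, at 1:
  At 1: ~r is false, <>q & p is true, so ~r | (<>q & p) is true.
    At 1: <>q is true, p is true, so <>q & p is true.
      At 1: <>q requires q at some successor in {1, 2, 4}.
        q holds at 4, so <>q is true at 1.
Satisfying worlds: {0, 1, 3, 4}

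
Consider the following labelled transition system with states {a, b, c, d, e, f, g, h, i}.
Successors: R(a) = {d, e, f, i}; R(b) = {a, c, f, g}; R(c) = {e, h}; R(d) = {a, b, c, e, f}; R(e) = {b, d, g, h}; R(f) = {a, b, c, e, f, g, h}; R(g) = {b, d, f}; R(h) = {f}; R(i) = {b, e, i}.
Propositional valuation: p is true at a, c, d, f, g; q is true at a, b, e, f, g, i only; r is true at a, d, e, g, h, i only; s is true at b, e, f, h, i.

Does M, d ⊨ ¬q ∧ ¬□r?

Yes

At d: ¬q is true, ¬□r is true, so ¬q ∧ ¬□r is true.
  At d: □r is false, so ¬□r is true.
    At d: □r requires r at every successor {a, b, c, e, f}.
      r fails at b, so □r is false at d.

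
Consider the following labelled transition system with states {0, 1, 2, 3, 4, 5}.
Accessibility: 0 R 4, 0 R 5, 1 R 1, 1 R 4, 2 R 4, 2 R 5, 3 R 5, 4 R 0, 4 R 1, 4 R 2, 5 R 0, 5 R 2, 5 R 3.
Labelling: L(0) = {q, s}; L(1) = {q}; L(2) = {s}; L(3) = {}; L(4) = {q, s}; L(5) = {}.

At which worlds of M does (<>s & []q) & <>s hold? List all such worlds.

Let φ = (<>s & []q) & <>s. Evaluate φ at each world:
  0 (successors {4, 5}): φ is false.
  1 (successors {1, 4}): φ is true.
  2 (successors {4, 5}): φ is false.
  3 (successors {5}): φ is false.
  4 (successors {0, 1, 2}): φ is false.
  5 (successors {0, 2, 3}): φ is false.
For instance, at 5:
  At 5: <>s & []q is false, <>s is true, so (<>s & []q) & <>s is false.
    At 5: <>s is true, []q is false, so <>s & []q is false.
      At 5: <>s requires s at some successor in {0, 2, 3}.
        s holds at 0, so <>s is true at 5.
      At 5: []q requires q at every successor {0, 2, 3}.
        q fails at 2, so []q is false at 5.
    At 5: <>s requires s at some successor in {0, 2, 3}.
      s holds at 0, so <>s is true at 5.
Satisfying worlds: {1}

1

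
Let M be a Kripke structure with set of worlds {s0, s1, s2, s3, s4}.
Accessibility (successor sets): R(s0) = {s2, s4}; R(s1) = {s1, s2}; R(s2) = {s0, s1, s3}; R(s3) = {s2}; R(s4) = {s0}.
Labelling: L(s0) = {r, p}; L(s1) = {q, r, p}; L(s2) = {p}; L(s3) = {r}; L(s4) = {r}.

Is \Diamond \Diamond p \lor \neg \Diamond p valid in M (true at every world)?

Recall that \Diamond ψ holds at a world iff ψ holds at some accessible world.
Let φ = \Diamond \Diamond p \lor \neg \Diamond p. Evaluate φ at each world:
  s0 (successors {s2, s4}): φ is true.
  s1 (successors {s1, s2}): φ is true.
  s2 (successors {s0, s1, s3}): φ is true.
  s3 (successors {s2}): φ is true.
  s4 (successors {s0}): φ is true.
For instance, at s4:
  At s4: \Diamond \Diamond p is true, \neg \Diamond p is false, so \Diamond \Diamond p \lor \neg \Diamond p is true.
    At s4: \Diamond \Diamond p requires \Diamond p at some successor in {s0}.
      \Diamond p holds at s0, so \Diamond \Diamond p is true at s4.
    At s4: \Diamond p is true, so \neg \Diamond p is false.
      At s4: \Diamond p requires p at some successor in {s0}.
        p holds at s0, so \Diamond p is true at s4.

Yes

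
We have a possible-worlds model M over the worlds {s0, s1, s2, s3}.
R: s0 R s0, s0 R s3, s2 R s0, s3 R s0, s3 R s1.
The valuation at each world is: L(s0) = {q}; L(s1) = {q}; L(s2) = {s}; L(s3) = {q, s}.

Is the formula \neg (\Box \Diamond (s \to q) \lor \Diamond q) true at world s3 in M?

At s3: \Box \Diamond (s \to q) \lor \Diamond q is true, so \neg (\Box \Diamond (s \to q) \lor \Diamond q) is false.
  At s3: \Box \Diamond (s \to q) is false, \Diamond q is true, so \Box \Diamond (s \to q) \lor \Diamond q is true.
    At s3: \Box \Diamond (s \to q) requires \Diamond (s \to q) at every successor {s0, s1}.
      \Diamond (s \to q) fails at s1, so \Box \Diamond (s \to q) is false at s3.
    At s3: \Diamond q requires q at some successor in {s0, s1}.
      q holds at s0, so \Diamond q is true at s3.

No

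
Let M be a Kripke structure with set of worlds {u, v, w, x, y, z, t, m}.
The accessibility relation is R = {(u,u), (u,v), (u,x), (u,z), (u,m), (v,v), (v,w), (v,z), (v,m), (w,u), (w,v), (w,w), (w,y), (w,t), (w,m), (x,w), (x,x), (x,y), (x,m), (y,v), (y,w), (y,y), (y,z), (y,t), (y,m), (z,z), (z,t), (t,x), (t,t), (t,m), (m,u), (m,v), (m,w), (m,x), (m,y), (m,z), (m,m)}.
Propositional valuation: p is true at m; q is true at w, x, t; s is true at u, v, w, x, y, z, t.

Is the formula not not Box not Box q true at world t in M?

Yes

At t: not Box not Box q is false, so not not Box not Box q is true.
  At t: Box not Box q is true, so not Box not Box q is false.
    At t: Box not Box q requires not Box q at every successor {x, t, m}.
      At x: not Box q is true.
      At t: not Box q is true.
      At m: not Box q is true.
    So Box not Box q is true at t.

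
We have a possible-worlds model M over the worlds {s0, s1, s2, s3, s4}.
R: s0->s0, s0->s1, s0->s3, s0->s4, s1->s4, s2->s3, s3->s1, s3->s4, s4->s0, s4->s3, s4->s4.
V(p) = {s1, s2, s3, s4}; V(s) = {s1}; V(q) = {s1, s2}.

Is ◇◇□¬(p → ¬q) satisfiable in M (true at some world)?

No

Let φ = ◇◇□¬(p → ¬q). Evaluate φ at each world:
  s0 (successors {s0, s1, s3, s4}): φ is false.
  s1 (successors {s4}): φ is false.
  s2 (successors {s3}): φ is false.
  s3 (successors {s1, s4}): φ is false.
  s4 (successors {s0, s3, s4}): φ is false.
For instance, at s3:
  At s3: ◇◇□¬(p → ¬q) requires ◇□¬(p → ¬q) at some successor in {s1, s4}.
    At s1: ◇□¬(p → ¬q) is false.
    At s4: ◇□¬(p → ¬q) is false.
  So ◇◇□¬(p → ¬q) is false at s3.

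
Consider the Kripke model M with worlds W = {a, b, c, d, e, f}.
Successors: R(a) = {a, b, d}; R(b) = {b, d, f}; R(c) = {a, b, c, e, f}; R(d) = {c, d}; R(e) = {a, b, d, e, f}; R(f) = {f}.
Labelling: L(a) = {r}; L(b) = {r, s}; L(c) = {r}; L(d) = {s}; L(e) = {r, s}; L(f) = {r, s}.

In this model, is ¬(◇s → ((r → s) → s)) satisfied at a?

No

At a: ◇s → ((r → s) → s) is true, so ¬(◇s → ((r → s) → s)) is false.
  At a: ◇s is true, (r → s) → s is true, so ◇s → ((r → s) → s) is true.
    At a: ◇s requires s at some successor in {a, b, d}.
      s holds at b, so ◇s is true at a.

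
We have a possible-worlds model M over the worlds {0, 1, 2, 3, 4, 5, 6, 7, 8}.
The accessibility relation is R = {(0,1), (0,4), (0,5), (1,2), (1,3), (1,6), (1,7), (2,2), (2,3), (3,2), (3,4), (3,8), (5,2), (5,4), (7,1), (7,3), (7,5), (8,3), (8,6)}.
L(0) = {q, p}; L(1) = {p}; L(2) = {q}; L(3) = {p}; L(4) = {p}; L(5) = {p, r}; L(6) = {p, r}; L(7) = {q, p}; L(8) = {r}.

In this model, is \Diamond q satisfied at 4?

No

At 4: no accessible worlds, so \Diamond q is false.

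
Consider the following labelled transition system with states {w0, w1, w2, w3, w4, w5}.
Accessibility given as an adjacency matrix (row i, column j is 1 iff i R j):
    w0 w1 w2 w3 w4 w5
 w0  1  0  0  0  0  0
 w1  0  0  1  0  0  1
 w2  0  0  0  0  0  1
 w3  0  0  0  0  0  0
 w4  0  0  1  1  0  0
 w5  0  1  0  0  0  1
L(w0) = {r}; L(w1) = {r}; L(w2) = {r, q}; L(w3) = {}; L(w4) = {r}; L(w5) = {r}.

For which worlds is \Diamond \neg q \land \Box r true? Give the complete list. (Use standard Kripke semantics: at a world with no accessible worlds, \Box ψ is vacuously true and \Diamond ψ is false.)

w0, w1, w2, w5

Let φ = \Diamond \neg q \land \Box r. Evaluate φ at each world:
  w0 (successors {w0}): φ is true.
  w1 (successors {w2, w5}): φ is true.
  w2 (successors {w5}): φ is true.
  w3 (successors ∅): φ is false.
  w4 (successors {w2, w3}): φ is false.
  w5 (successors {w1, w5}): φ is true.
For instance, at w2:
  At w2: \Diamond \neg q is true, \Box r is true, so \Diamond \neg q \land \Box r is true.
    At w2: \Diamond \neg q requires \neg q at some successor in {w5}.
      \neg q holds at w5, so \Diamond \neg q is true at w2.
    At w2: \Box r requires r at every successor {w5}.
      At w5: r is true.
    So \Box r is true at w2.
Satisfying worlds: {w0, w1, w2, w5}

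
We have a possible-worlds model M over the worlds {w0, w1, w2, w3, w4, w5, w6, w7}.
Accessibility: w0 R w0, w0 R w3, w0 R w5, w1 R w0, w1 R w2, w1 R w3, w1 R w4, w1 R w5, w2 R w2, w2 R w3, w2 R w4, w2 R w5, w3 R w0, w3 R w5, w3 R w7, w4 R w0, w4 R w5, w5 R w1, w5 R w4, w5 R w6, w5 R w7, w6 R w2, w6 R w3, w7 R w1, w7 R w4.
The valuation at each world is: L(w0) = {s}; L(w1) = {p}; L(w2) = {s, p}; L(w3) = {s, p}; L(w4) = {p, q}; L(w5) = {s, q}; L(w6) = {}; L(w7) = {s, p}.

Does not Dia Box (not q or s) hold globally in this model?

Let φ = not Dia Box (not q or s). Evaluate φ at each world:
  w0 (successors {w0, w3, w5}): φ is false.
  w1 (successors {w0, w2, w3, w4, w5}): φ is false.
  w2 (successors {w2, w3, w4, w5}): φ is false.
  w3 (successors {w0, w5, w7}): φ is false.
  w4 (successors {w0, w5}): φ is false.
  w5 (successors {w1, w4, w6, w7}): φ is false.
  w6 (successors {w2, w3}): φ is false.
  w7 (successors {w1, w4}): φ is false.
Detail at w0 (counterexample):
  At w0: Dia Box (not q or s) is true, so not Dia Box (not q or s) is false.
    At w0: Dia Box (not q or s) requires Box (not q or s) at some successor in {w0, w3, w5}.
      Box (not q or s) holds at w0, so Dia Box (not q or s) is true at w0.

No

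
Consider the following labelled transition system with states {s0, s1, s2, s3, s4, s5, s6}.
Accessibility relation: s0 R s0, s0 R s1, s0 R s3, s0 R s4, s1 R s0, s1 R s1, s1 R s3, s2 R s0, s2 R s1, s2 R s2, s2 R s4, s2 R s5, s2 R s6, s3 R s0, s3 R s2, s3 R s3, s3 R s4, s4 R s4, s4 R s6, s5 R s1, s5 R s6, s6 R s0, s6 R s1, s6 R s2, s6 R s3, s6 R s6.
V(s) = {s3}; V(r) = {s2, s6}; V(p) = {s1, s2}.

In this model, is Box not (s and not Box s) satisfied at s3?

No

At s3: Box not (s and not Box s) requires not (s and not Box s) at every successor {s0, s2, s3, s4}.
  not (s and not Box s) fails at s3, so Box not (s and not Box s) is false at s3.
    At s3: s and not Box s is true, so not (s and not Box s) is false.
      At s3: s is true, not Box s is true, so s and not Box s is true.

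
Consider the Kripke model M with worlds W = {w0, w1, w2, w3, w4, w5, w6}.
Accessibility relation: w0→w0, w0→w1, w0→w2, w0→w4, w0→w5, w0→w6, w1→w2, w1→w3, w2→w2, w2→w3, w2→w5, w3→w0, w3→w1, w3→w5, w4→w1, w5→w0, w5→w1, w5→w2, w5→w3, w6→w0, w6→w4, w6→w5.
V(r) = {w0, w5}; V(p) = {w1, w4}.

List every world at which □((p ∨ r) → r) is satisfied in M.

w1, w2

Let φ = □((p ∨ r) → r). Evaluate φ at each world:
  w0 (successors {w0, w1, w2, w4, w5, w6}): φ is false.
  w1 (successors {w2, w3}): φ is true.
  w2 (successors {w2, w3, w5}): φ is true.
  w3 (successors {w0, w1, w5}): φ is false.
  w4 (successors {w1}): φ is false.
  w5 (successors {w0, w1, w2, w3}): φ is false.
  w6 (successors {w0, w4, w5}): φ is false.
For instance, at w6:
  At w6: □((p ∨ r) → r) requires (p ∨ r) → r at every successor {w0, w4, w5}.
    (p ∨ r) → r fails at w4, so □((p ∨ r) → r) is false at w6.
Satisfying worlds: {w1, w2}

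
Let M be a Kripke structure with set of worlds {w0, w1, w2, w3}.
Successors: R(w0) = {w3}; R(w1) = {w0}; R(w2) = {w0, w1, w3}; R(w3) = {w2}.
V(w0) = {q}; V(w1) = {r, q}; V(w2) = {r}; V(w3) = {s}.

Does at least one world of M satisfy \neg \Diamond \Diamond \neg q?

No

Let φ = \neg \Diamond \Diamond \neg q. Evaluate φ at each world:
  w0 (successors {w3}): φ is false.
  w1 (successors {w0}): φ is false.
  w2 (successors {w0, w1, w3}): φ is false.
  w3 (successors {w2}): φ is false.
For instance, at w0:
  At w0: \Diamond \Diamond \neg q is true, so \neg \Diamond \Diamond \neg q is false.
    At w0: \Diamond \Diamond \neg q requires \Diamond \neg q at some successor in {w3}.
      \Diamond \neg q holds at w3, so \Diamond \Diamond \neg q is true at w0.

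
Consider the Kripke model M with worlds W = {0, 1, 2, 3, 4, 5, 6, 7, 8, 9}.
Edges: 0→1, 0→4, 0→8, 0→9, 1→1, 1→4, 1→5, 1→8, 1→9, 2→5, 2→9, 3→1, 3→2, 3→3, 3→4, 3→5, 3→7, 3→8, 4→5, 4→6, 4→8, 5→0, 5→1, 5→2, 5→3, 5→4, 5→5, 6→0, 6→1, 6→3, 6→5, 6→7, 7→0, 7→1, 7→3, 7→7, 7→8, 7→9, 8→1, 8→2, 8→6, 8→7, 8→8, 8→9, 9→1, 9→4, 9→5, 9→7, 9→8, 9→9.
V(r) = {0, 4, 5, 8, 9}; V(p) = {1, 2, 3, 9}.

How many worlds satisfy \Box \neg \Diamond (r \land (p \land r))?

0

Let φ = \Box \neg \Diamond (r \land (p \land r)). Evaluate φ at each world:
  0 (successors {1, 4, 8, 9}): φ is false.
  1 (successors {1, 4, 5, 8, 9}): φ is false.
  2 (successors {5, 9}): φ is false.
  3 (successors {1, 2, 3, 4, 5, 7, 8}): φ is false.
  4 (successors {5, 6, 8}): φ is false.
  5 (successors {0, 1, 2, 3, 4, 5}): φ is false.
  6 (successors {0, 1, 3, 5, 7}): φ is false.
  7 (successors {0, 1, 3, 7, 8, 9}): φ is false.
  8 (successors {1, 2, 6, 7, 8, 9}): φ is false.
  9 (successors {1, 4, 5, 7, 8, 9}): φ is false.
For instance, at 7:
  At 7: \Box \neg \Diamond (r \land (p \land r)) requires \neg \Diamond (r \land (p \land r)) at every successor {0, 1, 3, 7, 8, 9}.
    \neg \Diamond (r \land (p \land r)) fails at 0, so \Box \neg \Diamond (r \land (p \land r)) is false at 7.
      At 0: \Diamond (r \land (p \land r)) is true, so \neg \Diamond (r \land (p \land r)) is false.
Satisfying worlds: none.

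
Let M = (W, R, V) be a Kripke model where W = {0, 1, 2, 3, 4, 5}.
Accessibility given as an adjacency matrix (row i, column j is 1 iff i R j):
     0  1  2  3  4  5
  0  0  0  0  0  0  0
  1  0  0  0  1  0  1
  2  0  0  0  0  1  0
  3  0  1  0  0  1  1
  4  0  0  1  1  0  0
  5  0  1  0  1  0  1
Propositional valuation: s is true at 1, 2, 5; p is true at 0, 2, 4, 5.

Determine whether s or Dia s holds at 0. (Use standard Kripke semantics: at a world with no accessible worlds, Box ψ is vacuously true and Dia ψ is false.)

At 0: s is false, Dia s is false, so s or Dia s is false.
  At 0: no accessible worlds, so Dia s is false.

No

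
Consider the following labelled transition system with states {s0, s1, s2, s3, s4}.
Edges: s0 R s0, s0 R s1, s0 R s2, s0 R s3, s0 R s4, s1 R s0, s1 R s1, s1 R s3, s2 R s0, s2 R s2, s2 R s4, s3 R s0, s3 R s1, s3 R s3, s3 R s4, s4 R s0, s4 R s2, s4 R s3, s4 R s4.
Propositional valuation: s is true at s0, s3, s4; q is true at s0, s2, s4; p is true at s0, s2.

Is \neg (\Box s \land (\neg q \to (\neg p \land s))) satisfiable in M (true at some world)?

Yes

Let φ = \neg (\Box s \land (\neg q \to (\neg p \land s))). Evaluate φ at each world:
  s0 (successors {s0, s1, s2, s3, s4}): φ is true.
  s1 (successors {s0, s1, s3}): φ is true.
  s2 (successors {s0, s2, s4}): φ is true.
  s3 (successors {s0, s1, s3, s4}): φ is true.
  s4 (successors {s0, s2, s3, s4}): φ is true.
Detail at s0 (witness):
  At s0: \Box s \land (\neg q \to (\neg p \land s)) is false, so \neg (\Box s \land (\neg q \to (\neg p \land s))) is true.
    At s0: \Box s is false, \neg q \to (\neg p \land s) is true, so \Box s \land (\neg q \to (\neg p \land s)) is false.
      At s0: \Box s requires s at every successor {s0, s1, s2, s3, s4}.
        s fails at s1, so \Box s is false at s0.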